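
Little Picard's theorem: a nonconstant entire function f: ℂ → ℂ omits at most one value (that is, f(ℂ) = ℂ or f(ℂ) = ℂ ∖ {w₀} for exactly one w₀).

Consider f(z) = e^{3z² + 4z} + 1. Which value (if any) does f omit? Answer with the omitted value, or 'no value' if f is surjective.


Little Picard bounds the complement of f(ℂ) to at most one point.
The exponent g(z) = 3z² + 4z is a nonconstant polynomial, hence surjective onto ℂ. So e^{g(z)} takes every value in {e^w : w ∈ ℂ} = ℂ ∖ {0}. Adding 1 shifts the range to ℂ ∖ {1}. f omits exactly 1.

Omitted value: 1.


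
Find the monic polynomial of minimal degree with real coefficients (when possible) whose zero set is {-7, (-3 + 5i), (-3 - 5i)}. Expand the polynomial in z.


The polynomial is p(z) = ∏_{α ∈ S} (z − α), where S = {-7, (-3 + 5i), (-3 - 5i)}.
Expanding the product yields: p(z) = z^3 + 13·z^2 + 76·z + 238.
Note conjugate pairs combine to real quadratics: (z − (-3+5i))(z − (-3−5i)) = z² + 6z + 34.
The resulting polynomial has degree 3 and real coefficients as required.

p(z) = z^3 + 13·z^2 + 76·z + 238.


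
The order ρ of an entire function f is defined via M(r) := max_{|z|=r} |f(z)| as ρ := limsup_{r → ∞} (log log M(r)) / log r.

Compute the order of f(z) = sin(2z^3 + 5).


Write sin(w) = (e^{iw} ± e^{−iw})/(2 or 2i), so |sin(w)| ≤ e^{|w|}. With w = 2z^3 + 5, |w| ≤ 2r^3 + 5 on |z|=r, giving M(r) ≤ e^{2r^3 + 5} and ρ ≤ 3. For the lower bound, choose z on |z|=r with 2z^3 purely imaginary of modulus 2r^3; then |sin(2z^3 + 5)| grows like e^{2r^3}/2, so ρ ≥ 3. Hence ρ = 3.
Therefore ρ = 3.

Order ρ = 3.


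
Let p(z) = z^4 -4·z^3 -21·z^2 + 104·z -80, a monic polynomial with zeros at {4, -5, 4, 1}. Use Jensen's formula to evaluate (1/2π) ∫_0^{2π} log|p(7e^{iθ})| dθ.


Zeros: -5, 1, 4, 4; r = 7.
Inside |z| < r: -5, 1, 4, 4. Outside (|z| ≥ r): ∅.
p(0) = -80, so log|p(0)| = log(80) = 4.3820.
Apply Jensen: I(r) = log|p(0)| + Σ_k log(r/|z_k|), summed over zeros inside |z| < r.
  log(r/|z_k|) for z_k = 4: log(7/4) = 0.5596
  log(r/|z_k|) for z_k = -5: log(7/5) = 0.3365
  log(r/|z_k|) for z_k = 4: log(7/4) = 0.5596
  log(r/|z_k|) for z_k = 1: log(7/1) = 1.9459
Sum over inside zeros: 3.4016.
I(r) = log|p(0)| + (inside sum) = 4.3820 + 3.4016 = 7.7836.
Closed form (all zeros inside, monic): I(r) = n·log(r) = 4·log(7) = 7.7836. ✓

I(r) ≈ 7.7836.


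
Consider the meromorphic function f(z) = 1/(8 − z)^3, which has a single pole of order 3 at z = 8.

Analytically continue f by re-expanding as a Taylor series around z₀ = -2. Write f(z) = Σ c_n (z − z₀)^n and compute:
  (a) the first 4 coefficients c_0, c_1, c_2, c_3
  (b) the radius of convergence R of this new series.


Let w = z − z₀, so z = z₀ + w.
Then 8 − z = 8 − (z₀ + w) = (8 − z₀) − w = 10 − w.
f(z) = 1/(10 − w)^3 = (1/(10)^3) · (1 − w/(10))^{−3}.
By the binomial series (1−u)^{−3} = Σ_{n≥0} C(n+2, 2) u^n for |u|<1, with u = w/(10):
  c_n = C(n+2, 2) / (10)^(n+3).
  c_0 = 1/(10)^3 = 1/1000.
  c_1 = 3/(10)^4 = 3/10000.
  c_2 = 6/(10)^5 = 3/50000.
  c_3 = 10/(10)^6 = 1/100000.
The series is valid for |w/d| < 1, i.e. |z − z₀| < |d|.
Radius of convergence: R = |8 − z₀| = |10| = 10 (distance from z₀ to the singularity z = 8).

c_0 = 1/1000, c_1 = 3/10000, c_2 = 3/50000, c_3 = 1/100000; R = 10.


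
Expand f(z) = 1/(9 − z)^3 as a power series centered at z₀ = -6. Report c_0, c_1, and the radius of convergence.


Let w = z − z₀, so z = z₀ + w.
Then 9 − z = 9 − (z₀ + w) = (9 − z₀) − w = 15 − w.
f(z) = 1/(15 − w)^3 = (1/(15)^3) · (1 − w/(15))^{−3}.
By the binomial series (1−u)^{−3} = Σ_{n≥0} C(n+2, 2) u^n for |u|<1, with u = w/(15):
  c_n = C(n+2, 2) / (15)^(n+3).
  c_0 = 1/(15)^3 = 1/3375.
  c_1 = 3/(15)^4 = 1/16875.
The series is valid for |w/d| < 1, i.e. |z − z₀| < |d|.
Radius of convergence: R = |9 − z₀| = |15| = 15 (distance from z₀ to the singularity z = 9).

c_0 = 1/3375, c_1 = 1/16875; R = 15.


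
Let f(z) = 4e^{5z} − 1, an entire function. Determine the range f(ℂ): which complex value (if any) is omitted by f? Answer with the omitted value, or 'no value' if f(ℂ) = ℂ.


Little Picard bounds the complement of f(ℂ) to at most one point.
e^{5z} is never zero on ℂ, so 4·e^{5z} takes every value in ℂ ∖ {0}. Adding -1 shifts the range to ℂ ∖ {-1}. Thus f omits exactly the value -1.

Omitted value: -1.


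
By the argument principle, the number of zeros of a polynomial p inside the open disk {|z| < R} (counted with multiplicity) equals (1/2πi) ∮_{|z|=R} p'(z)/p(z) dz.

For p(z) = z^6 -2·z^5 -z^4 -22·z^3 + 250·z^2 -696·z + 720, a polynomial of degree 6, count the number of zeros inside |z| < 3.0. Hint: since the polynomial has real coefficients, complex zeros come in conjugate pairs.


The zeros of p are: (2 + 1i), (2 - 1i), (-3 + 3i), (-3 - 3i), (2 + 2i), (2 - 2i).
Their magnitudes are: 2.236, 2.236, 4.243, 4.243, 2.828, 2.828.
Zeros with |z| < R = 3.0: (2 + 1i), (2 - 1i), (2 + 2i), (2 - 2i).
Count = 4.
By the argument principle, (1/2πi) ∮_{|z|=R} p'(z)/p(z) dz equals exactly this count.

Number of zeros inside |z| < 3.0: 4.


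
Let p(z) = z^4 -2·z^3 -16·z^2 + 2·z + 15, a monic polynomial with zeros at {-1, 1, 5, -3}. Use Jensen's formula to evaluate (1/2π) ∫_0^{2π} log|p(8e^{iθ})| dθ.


Zeros: -3, -1, 1, 5; r = 8.
Inside |z| < r: -3, -1, 1, 5. Outside (|z| ≥ r): ∅.
p(0) = 15, so log|p(0)| = log(15) = 2.7081.
Apply Jensen: I(r) = log|p(0)| + Σ_k log(r/|z_k|), summed over zeros inside |z| < r.
  log(r/|z_k|) for z_k = -1: log(8/1) = 2.0794
  log(r/|z_k|) for z_k = 1: log(8/1) = 2.0794
  log(r/|z_k|) for z_k = 5: log(8/5) = 0.4700
  log(r/|z_k|) for z_k = -3: log(8/3) = 0.9808
Sum over inside zeros: 5.6097.
I(r) = log|p(0)| + (inside sum) = 2.7081 + 5.6097 = 8.3178.
Closed form (all zeros inside, monic): I(r) = n·log(r) = 4·log(8) = 8.3178. ✓

I(r) ≈ 8.3178.


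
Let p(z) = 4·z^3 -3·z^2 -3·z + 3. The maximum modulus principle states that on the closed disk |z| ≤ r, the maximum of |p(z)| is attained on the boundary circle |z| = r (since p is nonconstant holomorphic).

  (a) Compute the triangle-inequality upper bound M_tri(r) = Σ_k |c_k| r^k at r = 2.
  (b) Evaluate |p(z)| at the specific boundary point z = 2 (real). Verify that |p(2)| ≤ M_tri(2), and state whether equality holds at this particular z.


Coefficients: c_0 = 3, c_1 = -3, c_2 = -3, c_3 = 4. Radius r = 2.
Part (a). Triangle bound: M_tri(r) = Σ_k |c_k| r^k
  = |3|·2^0 + |-3|·2^1 + |-3|·2^2 + |4|·2^3
  = 3 + 6 + 12 + 32 = 53.
This bounds M(r) := max_{|z|=r} |p(z)| from above; equality holds iff all terms c_k z^k can be made to align in phase at a single z on |z|=r.
Part (b). At z = 2 (real, on the circle |z| = r):
  p(2) = (3)·2^0 + (-3)·2^1 + (-3)·2^2 + (4)·2^3 = 17.
  |p(2)| = 17.
Check: |p(2)| = 17 ≤ 53 = M_tri(2). ✓ Equality does not hold at z = 2 (the coefficients have mixed signs, so the terms do not all align in phase there).

M_tri(2) = 53; |p(2)| = 17; equality at z=2: no.


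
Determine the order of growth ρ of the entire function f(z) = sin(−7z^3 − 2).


Write sin(w) = (e^{iw} ± e^{−iw})/(2 or 2i), so |sin(w)| ≤ e^{|w|}. With w = −7z^3 − 2, |w| ≤ 7r^3 + 2 on |z|=r, giving M(r) ≤ e^{7r^3 + 2} and ρ ≤ 3. For the lower bound, choose z on |z|=r with -7z^3 purely imaginary of modulus 7r^3; then |sin(−7z^3 − 2)| grows like e^{7r^3}/2, so ρ ≥ 3. Hence ρ = 3.
Therefore ρ = 3.

Order ρ = 3.


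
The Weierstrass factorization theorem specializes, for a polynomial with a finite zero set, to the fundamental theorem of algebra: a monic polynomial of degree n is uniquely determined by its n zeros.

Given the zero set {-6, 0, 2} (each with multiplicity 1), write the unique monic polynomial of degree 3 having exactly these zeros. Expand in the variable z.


The polynomial is p(z) = ∏_{α ∈ S} (z − α), where S = {-6, 0, 2}.
Expanding the product yields: p(z) = z^3 + 4·z^2 -12·z.
The resulting polynomial has degree 3 and real coefficients as required.

p(z) = z^3 + 4·z^2 -12·z.


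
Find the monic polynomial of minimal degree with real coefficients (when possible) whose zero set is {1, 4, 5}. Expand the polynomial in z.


The polynomial is p(z) = ∏_{α ∈ S} (z − α), where S = {1, 4, 5}.
Expanding the product yields: p(z) = z^3 -10·z^2 + 29·z -20.
The resulting polynomial has degree 3 and real coefficients as required.

p(z) = z^3 -10·z^2 + 29·z -20.


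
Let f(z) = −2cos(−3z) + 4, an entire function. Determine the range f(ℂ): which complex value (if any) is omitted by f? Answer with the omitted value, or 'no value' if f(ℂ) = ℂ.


Little Picard bounds the complement of f(ℂ) to at most one point.
cos is entire and surjective onto ℂ: for every w ∈ ℂ, cos(ζ) = w has a solution ζ ∈ ℂ (e.g., via the complex inverse arccos). With ζ = −3z this gives z = ζ/(-3). Then -2·cos(−3z) takes every value in -2·ℂ = ℂ, and adding 4 is a bijection of ℂ. So f is surjective and omits no value. (Note: only on the real line is cos bounded by [−1, 1].)

Omitted value: no value.


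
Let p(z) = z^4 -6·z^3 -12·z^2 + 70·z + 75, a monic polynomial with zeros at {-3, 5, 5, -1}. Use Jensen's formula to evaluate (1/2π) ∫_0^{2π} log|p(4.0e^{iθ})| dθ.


Zeros: -3, -1, 5, 5; r = 4.0.
Inside |z| < r: -3, -1. Outside (|z| ≥ r): 5, 5.
p(0) = 75, so log|p(0)| = log(75) = 4.3175.
Apply Jensen: I(r) = log|p(0)| + Σ_k log(r/|z_k|), summed over zeros inside |z| < r.
  log(r/|z_k|) for z_k = -3: log(4.0/3) = 0.2877
  log(r/|z_k|) for z_k = -1: log(4.0/1) = 1.3863
  Outside zeros (5, 5) contribute nothing to the Jensen sum.
Sum over inside zeros: 1.6740.
I(r) = log|p(0)| + (inside sum) = 4.3175 + 1.6740 = 5.9915.
Note: since some zeros are outside |z| ≤ r, the simplified n·log(r) form does NOT apply — only the inside zeros contribute.

I(r) ≈ 5.9915.


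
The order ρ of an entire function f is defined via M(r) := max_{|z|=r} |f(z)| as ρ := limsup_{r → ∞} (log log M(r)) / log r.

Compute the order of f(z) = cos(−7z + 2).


cos(w) is a linear combination of e^{iw} and e^{−iw} (or e^w, e^{−w} in the hyperbolic case), so |cos(w)| ≤ e^{|w|}. With w = −7z + 2, |w| ≤ 7|z| + 2 = 7r + 2 on |z| = r, giving M(r) ≤ e^{7r + 2}, so ρ ≤ 1. On a suitable ray (z = it for sin/cos; z = t for sinh/cosh, t real → ∞), |cos(−7z + 2)| grows like e^{7|t|}/2, so ρ ≥ 1. Hence ρ = 1.
Therefore ρ = 1.

Order ρ = 1.


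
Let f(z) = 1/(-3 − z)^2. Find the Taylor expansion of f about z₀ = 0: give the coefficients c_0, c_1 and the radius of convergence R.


Let w = z − z₀, so z = z₀ + w.
Then -3 − z = -3 − (z₀ + w) = (-3 − z₀) − w = -3 − w.
f(z) = 1/(-3 − w)^2 = (1/(-3)^2) · (1 − w/(-3))^{−2}.
By the binomial series (1−u)^{−2} = Σ_{n≥0} C(n+1, 1) u^n for |u|<1, with u = w/(-3):
  c_n = C(n+1, 1) / (-3)^(n+2).
  c_0 = 1/(-3)^2 = 1/9.
  c_1 = 2/(-3)^3 = -2/27.
The series is valid for |w/d| < 1, i.e. |z − z₀| < |d|.
Radius of convergence: R = |-3 − z₀| = |-3| = 3 (distance from z₀ to the singularity z = -3).

c_0 = 1/9, c_1 = -2/27; R = 3.


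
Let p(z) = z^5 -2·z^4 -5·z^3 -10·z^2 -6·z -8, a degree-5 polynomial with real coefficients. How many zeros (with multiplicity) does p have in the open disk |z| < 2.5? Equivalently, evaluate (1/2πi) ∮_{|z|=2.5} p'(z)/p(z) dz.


The zeros of p are: (0 + 1i), (0 - 1i), (-1 + 1i), (-1 - 1i), 4.
Their magnitudes are: 1, 1, 1.414, 1.414, 4.
Zeros with |z| < R = 2.5: (0 + 1i), (0 - 1i), (-1 + 1i), (-1 - 1i).
Count = 4.
By the argument principle, (1/2πi) ∮_{|z|=R} p'(z)/p(z) dz equals exactly this count.

Number of zeros inside |z| < 2.5: 4.


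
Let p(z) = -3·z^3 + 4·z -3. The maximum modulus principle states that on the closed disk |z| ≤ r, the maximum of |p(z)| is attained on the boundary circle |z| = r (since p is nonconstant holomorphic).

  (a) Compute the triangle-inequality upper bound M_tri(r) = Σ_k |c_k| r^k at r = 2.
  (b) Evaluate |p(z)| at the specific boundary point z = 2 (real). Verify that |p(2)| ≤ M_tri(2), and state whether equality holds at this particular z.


Coefficients: c_0 = -3, c_1 = 4, c_2 = 0, c_3 = -3. Radius r = 2.
Part (a). Triangle bound: M_tri(r) = Σ_k |c_k| r^k
  = |-3|·2^0 + |4|·2^1 + |0|·2^2 + |-3|·2^3
  = 3 + 8 + 0 + 24 = 35.
This bounds M(r) := max_{|z|=r} |p(z)| from above; equality holds iff all terms c_k z^k can be made to align in phase at a single z on |z|=r.
Part (b). At z = 2 (real, on the circle |z| = r):
  p(2) = (-3)·2^0 + (4)·2^1 + (0)·2^2 + (-3)·2^3 = -19.
  |p(2)| = 19.
Check: |p(2)| = 19 ≤ 35 = M_tri(2). ✓ Equality does not hold at z = 2 (the coefficients have mixed signs, so the terms do not all align in phase there).

M_tri(2) = 35; |p(2)| = 19; equality at z=2: no.


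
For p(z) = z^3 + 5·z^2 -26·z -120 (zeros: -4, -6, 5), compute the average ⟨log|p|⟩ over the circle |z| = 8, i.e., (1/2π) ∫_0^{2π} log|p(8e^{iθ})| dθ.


Zeros: -6, -4, 5; r = 8.
Inside |z| < r: -6, -4, 5. Outside (|z| ≥ r): ∅.
p(0) = -120, so log|p(0)| = log(120) = 4.7875.
Apply Jensen: I(r) = log|p(0)| + Σ_k log(r/|z_k|), summed over zeros inside |z| < r.
  log(r/|z_k|) for z_k = -4: log(8/4) = 0.6931
  log(r/|z_k|) for z_k = -6: log(8/6) = 0.2877
  log(r/|z_k|) for z_k = 5: log(8/5) = 0.4700
Sum over inside zeros: 1.4508.
I(r) = log|p(0)| + (inside sum) = 4.7875 + 1.4508 = 6.2383.
Closed form (all zeros inside, monic): I(r) = n·log(r) = 3·log(8) = 6.2383. ✓

I(r) ≈ 6.2383.


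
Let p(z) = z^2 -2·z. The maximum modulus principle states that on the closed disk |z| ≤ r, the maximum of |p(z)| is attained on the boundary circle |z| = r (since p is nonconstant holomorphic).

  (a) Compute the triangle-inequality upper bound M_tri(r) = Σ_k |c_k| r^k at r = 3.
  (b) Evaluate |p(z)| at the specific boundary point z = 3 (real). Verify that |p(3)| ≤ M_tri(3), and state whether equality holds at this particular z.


Coefficients: c_0 = 0, c_1 = -2, c_2 = 1. Radius r = 3.
Part (a). Triangle bound: M_tri(r) = Σ_k |c_k| r^k
  = |0|·3^0 + |-2|·3^1 + |1|·3^2
  = 0 + 6 + 9 = 15.
This bounds M(r) := max_{|z|=r} |p(z)| from above; equality holds iff all terms c_k z^k can be made to align in phase at a single z on |z|=r.
Part (b). At z = 3 (real, on the circle |z| = r):
  p(3) = (0)·3^0 + (-2)·3^1 + (1)·3^2 = 3.
  |p(3)| = 3.
Check: |p(3)| = 3 ≤ 15 = M_tri(3). ✓ Equality does not hold at z = 3 (the coefficients have mixed signs, so the terms do not all align in phase there).

M_tri(3) = 15; |p(3)| = 3; equality at z=3: no.


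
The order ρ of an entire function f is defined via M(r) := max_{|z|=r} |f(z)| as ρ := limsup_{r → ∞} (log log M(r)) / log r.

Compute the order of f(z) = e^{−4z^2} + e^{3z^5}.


Each summand is entire of order 2 and 5 respectively (as in the single-exponential case). The order of a sum is at most the max of the orders, so ρ ≤ 5. For the lower bound: on |z|=r choose arg z so that 3z^5 is real positive; then |e^{3z^5}| = e^{3r^5} while |e^{-4z^2}| ≤ e^{4r^2} = o(e^{3r^5}). So |f| ≥ e^{3r^5}(1 − o(1)) and ρ ≥ 5. Hence ρ = max(2, 5) = 5.
Therefore ρ = 5.

Order ρ = 5.


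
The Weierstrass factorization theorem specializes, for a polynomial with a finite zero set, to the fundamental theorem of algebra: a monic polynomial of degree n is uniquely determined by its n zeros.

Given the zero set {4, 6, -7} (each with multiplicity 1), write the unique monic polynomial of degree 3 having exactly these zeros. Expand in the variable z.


The polynomial is p(z) = ∏_{α ∈ S} (z − α), where S = {4, 6, -7}.
Expanding the product yields: p(z) = z^3 -3·z^2 -46·z + 168.
The resulting polynomial has degree 3 and real coefficients as required.

p(z) = z^3 -3·z^2 -46·z + 168.


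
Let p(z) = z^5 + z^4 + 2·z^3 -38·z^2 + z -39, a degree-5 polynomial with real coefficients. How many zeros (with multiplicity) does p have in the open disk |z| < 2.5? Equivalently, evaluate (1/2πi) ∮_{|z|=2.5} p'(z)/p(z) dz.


The zeros of p are: (-2 + 3i), (-2 - 3i), 3, (0 + 1i), (0 - 1i).
Their magnitudes are: 3.606, 3.606, 3, 1, 1.
Zeros with |z| < R = 2.5: (0 + 1i), (0 - 1i).
Count = 2.
By the argument principle, (1/2πi) ∮_{|z|=R} p'(z)/p(z) dz equals exactly this count.

Number of zeros inside |z| < 2.5: 2.


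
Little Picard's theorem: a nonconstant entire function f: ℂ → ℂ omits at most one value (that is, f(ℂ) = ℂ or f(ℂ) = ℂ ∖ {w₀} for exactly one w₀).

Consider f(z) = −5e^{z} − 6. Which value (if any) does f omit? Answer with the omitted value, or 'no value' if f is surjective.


Little Picard bounds the complement of f(ℂ) to at most one point.
e^{z} is never zero on ℂ, so -5·e^{z} takes every value in ℂ ∖ {0}. Adding -6 shifts the range to ℂ ∖ {-6}. Thus f omits exactly the value -6.

Omitted value: -6.


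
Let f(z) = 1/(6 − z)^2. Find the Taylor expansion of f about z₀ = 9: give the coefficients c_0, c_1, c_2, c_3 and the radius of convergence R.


Let w = z − z₀, so z = z₀ + w.
Then 6 − z = 6 − (z₀ + w) = (6 − z₀) − w = -3 − w.
f(z) = 1/(-3 − w)^2 = (1/(-3)^2) · (1 − w/(-3))^{−2}.
By the binomial series (1−u)^{−2} = Σ_{n≥0} C(n+1, 1) u^n for |u|<1, with u = w/(-3):
  c_n = C(n+1, 1) / (-3)^(n+2).
  c_0 = 1/(-3)^2 = 1/9.
  c_1 = 2/(-3)^3 = -2/27.
  c_2 = 3/(-3)^4 = 1/27.
  c_3 = 4/(-3)^5 = -4/243.
The series is valid for |w/d| < 1, i.e. |z − z₀| < |d|.
Radius of convergence: R = |6 − z₀| = |-3| = 3 (distance from z₀ to the singularity z = 6).

c_0 = 1/9, c_1 = -2/27, c_2 = 1/27, c_3 = -4/243; R = 3.


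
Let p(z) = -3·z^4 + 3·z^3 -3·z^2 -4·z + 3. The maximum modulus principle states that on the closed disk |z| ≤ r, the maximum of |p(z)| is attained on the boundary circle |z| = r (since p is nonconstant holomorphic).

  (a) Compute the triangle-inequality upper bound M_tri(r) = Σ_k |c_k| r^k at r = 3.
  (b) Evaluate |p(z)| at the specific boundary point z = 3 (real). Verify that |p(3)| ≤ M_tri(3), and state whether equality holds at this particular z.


Coefficients: c_0 = 3, c_1 = -4, c_2 = -3, c_3 = 3, c_4 = -3. Radius r = 3.
Part (a). Triangle bound: M_tri(r) = Σ_k |c_k| r^k
  = |3|·3^0 + |-4|·3^1 + |-3|·3^2 + |3|·3^3 + |-3|·3^4
  = 3 + 12 + 27 + 81 + 243 = 366.
This bounds M(r) := max_{|z|=r} |p(z)| from above; equality holds iff all terms c_k z^k can be made to align in phase at a single z on |z|=r.
Part (b). At z = 3 (real, on the circle |z| = r):
  p(3) = (3)·3^0 + (-4)·3^1 + (-3)·3^2 + (3)·3^3 + (-3)·3^4 = -198.
  |p(3)| = 198.
Check: |p(3)| = 198 ≤ 366 = M_tri(3). ✓ Equality does not hold at z = 3 (the coefficients have mixed signs, so the terms do not all align in phase there).

M_tri(3) = 366; |p(3)| = 198; equality at z=3: no.


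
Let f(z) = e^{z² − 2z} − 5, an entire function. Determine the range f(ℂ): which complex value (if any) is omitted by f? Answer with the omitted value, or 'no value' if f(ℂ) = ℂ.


Little Picard bounds the complement of f(ℂ) to at most one point.
The exponent g(z) = z² − 2z is a nonconstant polynomial, hence surjective onto ℂ. So e^{g(z)} takes every value in {e^w : w ∈ ℂ} = ℂ ∖ {0}. Adding -5 shifts the range to ℂ ∖ {-5}. f omits exactly -5.

Omitted value: -5.


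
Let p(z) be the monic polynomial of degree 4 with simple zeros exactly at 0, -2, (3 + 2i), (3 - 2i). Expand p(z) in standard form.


The polynomial is p(z) = ∏_{α ∈ S} (z − α), where S = {0, -2, (3 + 2i), (3 - 2i)}.
Expanding the product yields: p(z) = z^4 -4·z^3 + z^2 + 26·z.
Note conjugate pairs combine to real quadratics: (z − (3+2i))(z − (3−2i)) = z² − 6z + 13.
The resulting polynomial has degree 4 and real coefficients as required.

p(z) = z^4 -4·z^3 + z^2 + 26·z.


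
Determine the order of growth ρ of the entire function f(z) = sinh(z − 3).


sinh(w) is a linear combination of e^{iw} and e^{−iw} (or e^w, e^{−w} in the hyperbolic case), so |sinh(w)| ≤ e^{|w|}. With w = z − 3, |w| ≤ 1|z| + 3 = 1r + 3 on |z| = r, giving M(r) ≤ e^{1r + 3}, so ρ ≤ 1. On a suitable ray (z = it for sin/cos; z = t for sinh/cosh, t real → ∞), |sinh(z − 3)| grows like e^{1|t|}/2, so ρ ≥ 1. Hence ρ = 1.
Therefore ρ = 1.

Order ρ = 1.


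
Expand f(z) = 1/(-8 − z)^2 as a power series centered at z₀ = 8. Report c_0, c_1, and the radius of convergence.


Let w = z − z₀, so z = z₀ + w.
Then -8 − z = -8 − (z₀ + w) = (-8 − z₀) − w = -16 − w.
f(z) = 1/(-16 − w)^2 = (1/(-16)^2) · (1 − w/(-16))^{−2}.
By the binomial series (1−u)^{−2} = Σ_{n≥0} C(n+1, 1) u^n for |u|<1, with u = w/(-16):
  c_n = C(n+1, 1) / (-16)^(n+2).
  c_0 = 1/(-16)^2 = 1/256.
  c_1 = 2/(-16)^3 = -1/2048.
The series is valid for |w/d| < 1, i.e. |z − z₀| < |d|.
Radius of convergence: R = |-8 − z₀| = |-16| = 16 (distance from z₀ to the singularity z = -8).

c_0 = 1/256, c_1 = -1/2048; R = 16.


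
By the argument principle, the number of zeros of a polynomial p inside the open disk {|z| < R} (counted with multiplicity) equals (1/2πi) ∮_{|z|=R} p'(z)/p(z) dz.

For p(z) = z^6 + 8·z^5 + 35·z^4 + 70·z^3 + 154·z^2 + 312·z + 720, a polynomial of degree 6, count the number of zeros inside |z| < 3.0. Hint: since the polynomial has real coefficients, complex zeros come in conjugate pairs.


The zeros of p are: (1 + 2i), (1 - 2i), (-3 + 3i), (-3 - 3i), (-2 + 2i), (-2 - 2i).
Their magnitudes are: 2.236, 2.236, 4.243, 4.243, 2.828, 2.828.
Zeros with |z| < R = 3.0: (1 + 2i), (1 - 2i), (-2 + 2i), (-2 - 2i).
Count = 4.
By the argument principle, (1/2πi) ∮_{|z|=R} p'(z)/p(z) dz equals exactly this count.

Number of zeros inside |z| < 3.0: 4.


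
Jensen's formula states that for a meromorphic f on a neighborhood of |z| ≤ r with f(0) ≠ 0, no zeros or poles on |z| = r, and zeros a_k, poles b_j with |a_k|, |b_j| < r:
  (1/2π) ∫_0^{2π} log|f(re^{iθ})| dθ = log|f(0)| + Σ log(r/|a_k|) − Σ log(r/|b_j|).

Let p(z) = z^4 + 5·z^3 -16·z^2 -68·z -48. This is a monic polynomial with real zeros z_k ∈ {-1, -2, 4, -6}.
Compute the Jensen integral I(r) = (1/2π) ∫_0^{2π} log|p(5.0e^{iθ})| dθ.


Zeros: -6, -2, -1, 4; r = 5.0.
Inside |z| < r: -2, -1, 4. Outside (|z| ≥ r): -6.
p(0) = -48, so log|p(0)| = log(48) = 3.8712.
Apply Jensen: I(r) = log|p(0)| + Σ_k log(r/|z_k|), summed over zeros inside |z| < r.
  log(r/|z_k|) for z_k = -1: log(5.0/1) = 1.6094
  log(r/|z_k|) for z_k = -2: log(5.0/2) = 0.9163
  log(r/|z_k|) for z_k = 4: log(5.0/4) = 0.2231
  Outside zeros (-6) contribute nothing to the Jensen sum.
Sum over inside zeros: 2.7489.
I(r) = log|p(0)| + (inside sum) = 3.8712 + 2.7489 = 6.6201.
Note: since some zeros are outside |z| ≤ r, the simplified n·log(r) form does NOT apply — only the inside zeros contribute.

I(r) ≈ 6.6201.


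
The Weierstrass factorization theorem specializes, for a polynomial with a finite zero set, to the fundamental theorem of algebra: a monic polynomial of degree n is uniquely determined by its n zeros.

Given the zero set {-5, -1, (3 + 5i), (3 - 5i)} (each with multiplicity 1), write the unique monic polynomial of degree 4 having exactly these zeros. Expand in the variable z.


The polynomial is p(z) = ∏_{α ∈ S} (z − α), where S = {-5, -1, (3 + 5i), (3 - 5i)}.
Expanding the product yields: p(z) = z^4 + 3·z^2 + 174·z + 170.
Note conjugate pairs combine to real quadratics: (z − (3+5i))(z − (3−5i)) = z² − 6z + 34.
The resulting polynomial has degree 4 and real coefficients as required.

p(z) = z^4 + 3·z^2 + 174·z + 170.


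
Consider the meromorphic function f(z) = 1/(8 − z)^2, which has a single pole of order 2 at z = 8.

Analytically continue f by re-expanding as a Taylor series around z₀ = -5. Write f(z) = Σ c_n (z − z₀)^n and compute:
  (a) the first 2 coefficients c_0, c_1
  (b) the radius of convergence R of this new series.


Let w = z − z₀, so z = z₀ + w.
Then 8 − z = 8 − (z₀ + w) = (8 − z₀) − w = 13 − w.
f(z) = 1/(13 − w)^2 = (1/(13)^2) · (1 − w/(13))^{−2}.
By the binomial series (1−u)^{−2} = Σ_{n≥0} C(n+1, 1) u^n for |u|<1, with u = w/(13):
  c_n = C(n+1, 1) / (13)^(n+2).
  c_0 = 1/(13)^2 = 1/169.
  c_1 = 2/(13)^3 = 2/2197.
The series is valid for |w/d| < 1, i.e. |z − z₀| < |d|.
Radius of convergence: R = |8 − z₀| = |13| = 13 (distance from z₀ to the singularity z = 8).

c_0 = 1/169, c_1 = 2/2197; R = 13.


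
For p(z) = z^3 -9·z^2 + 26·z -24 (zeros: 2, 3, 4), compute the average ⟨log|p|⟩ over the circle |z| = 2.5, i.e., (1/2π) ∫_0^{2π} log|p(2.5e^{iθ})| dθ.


Zeros: 2, 3, 4; r = 2.5.
Inside |z| < r: 2. Outside (|z| ≥ r): 3, 4.
p(0) = -24, so log|p(0)| = log(24) = 3.1781.
Apply Jensen: I(r) = log|p(0)| + Σ_k log(r/|z_k|), summed over zeros inside |z| < r.
  log(r/|z_k|) for z_k = 2: log(2.5/2) = 0.2231
  Outside zeros (3, 4) contribute nothing to the Jensen sum.
Sum over inside zeros: 0.2231.
I(r) = log|p(0)| + (inside sum) = 3.1781 + 0.2231 = 3.4012.
Note: since some zeros are outside |z| ≤ r, the simplified n·log(r) form does NOT apply — only the inside zeros contribute.

I(r) ≈ 3.4012.


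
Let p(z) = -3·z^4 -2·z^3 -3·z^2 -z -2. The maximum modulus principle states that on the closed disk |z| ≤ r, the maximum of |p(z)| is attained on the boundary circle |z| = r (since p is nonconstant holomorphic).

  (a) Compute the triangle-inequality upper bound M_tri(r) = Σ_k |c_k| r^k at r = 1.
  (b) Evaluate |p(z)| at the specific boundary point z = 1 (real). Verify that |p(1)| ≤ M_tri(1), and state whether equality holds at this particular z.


Coefficients: c_0 = -2, c_1 = -1, c_2 = -3, c_3 = -2, c_4 = -3. Radius r = 1.
Part (a). Triangle bound: M_tri(r) = Σ_k |c_k| r^k
  = |-2|·1^0 + |-1|·1^1 + |-3|·1^2 + |-2|·1^3 + |-3|·1^4
  = 2 + 1 + 3 + 2 + 3 = 11.
This bounds M(r) := max_{|z|=r} |p(z)| from above; equality holds iff all terms c_k z^k can be made to align in phase at a single z on |z|=r.
Part (b). At z = 1 (real, on the circle |z| = r):
  p(1) = (-2)·1^0 + (-1)·1^1 + (-3)·1^2 + (-2)·1^3 + (-3)·1^4 = -11.
  |p(1)| = 11.
Since all nonzero coefficients share the same sign, |p(1)| = 11 = M_tri(1); the triangle bound is attained at z = 1, so in fact M(r) = 11.

M_tri(1) = 11; |p(1)| = 11; equality at z=1: yes.


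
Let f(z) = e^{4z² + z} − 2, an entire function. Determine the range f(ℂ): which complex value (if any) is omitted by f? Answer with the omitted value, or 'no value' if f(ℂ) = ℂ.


Little Picard bounds the complement of f(ℂ) to at most one point.
The exponent g(z) = 4z² + z is a nonconstant polynomial, hence surjective onto ℂ. So e^{g(z)} takes every value in {e^w : w ∈ ℂ} = ℂ ∖ {0}. Adding -2 shifts the range to ℂ ∖ {-2}. f omits exactly -2.

Omitted value: -2.


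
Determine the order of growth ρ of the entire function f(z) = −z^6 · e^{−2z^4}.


M(r) = max_{|z|=r} |-1|·|z|^6·|e^{−2z^4}| = 1·r^6 · e^{2r^4} (the factors attain their maxima compatibly on |z|=r). Then log M(r) = log 1 + 6·log r + 2r^4, dominated by the last term, so log log M(r) ~ 4·log r. The polynomial factor -1z^6 contributes only a log r term and does not affect the order. ρ = 4.
Therefore ρ = 4.

Order ρ = 4.


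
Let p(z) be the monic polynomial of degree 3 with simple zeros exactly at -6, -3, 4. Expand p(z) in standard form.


The polynomial is p(z) = ∏_{α ∈ S} (z − α), where S = {-6, -3, 4}.
Expanding the product yields: p(z) = z^3 + 5·z^2 -18·z -72.
The resulting polynomial has degree 3 and real coefficients as required.

p(z) = z^3 + 5·z^2 -18·z -72.


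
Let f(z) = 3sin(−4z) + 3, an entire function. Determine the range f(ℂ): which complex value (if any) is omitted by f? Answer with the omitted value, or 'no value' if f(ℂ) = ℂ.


Little Picard bounds the complement of f(ℂ) to at most one point.
sin is entire and surjective onto ℂ: for every w ∈ ℂ, sin(ζ) = w has a solution ζ ∈ ℂ (e.g., via the complex inverse arcsin). With ζ = −4z this gives z = ζ/(-4). Then 3·sin(−4z) takes every value in 3·ℂ = ℂ, and adding 3 is a bijection of ℂ. So f is surjective and omits no value. (Note: only on the real line is sin bounded by [−1, 1].)

Omitted value: no value.


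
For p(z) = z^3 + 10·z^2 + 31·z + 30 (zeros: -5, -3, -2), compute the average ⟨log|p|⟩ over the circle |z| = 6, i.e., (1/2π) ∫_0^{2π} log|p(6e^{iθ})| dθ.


Zeros: -5, -3, -2; r = 6.
Inside |z| < r: -5, -3, -2. Outside (|z| ≥ r): ∅.
p(0) = 30, so log|p(0)| = log(30) = 3.4012.
Apply Jensen: I(r) = log|p(0)| + Σ_k log(r/|z_k|), summed over zeros inside |z| < r.
  log(r/|z_k|) for z_k = -5: log(6/5) = 0.1823
  log(r/|z_k|) for z_k = -3: log(6/3) = 0.6931
  log(r/|z_k|) for z_k = -2: log(6/2) = 1.0986
Sum over inside zeros: 1.9741.
I(r) = log|p(0)| + (inside sum) = 3.4012 + 1.9741 = 5.3753.
Closed form (all zeros inside, monic): I(r) = n·log(r) = 3·log(6) = 5.3753. ✓

I(r) ≈ 5.3753.


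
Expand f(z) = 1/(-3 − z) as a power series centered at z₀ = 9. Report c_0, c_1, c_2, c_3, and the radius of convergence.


Let w = z − z₀, so z = z₀ + w.
Then -3 − z = -3 − (z₀ + w) = (-3 − z₀) − w = -12 − w.
f(z) = 1/(-12 − w) = (1/(-12)) · 1/(1 − w/(-12)) = Σ_{n≥0} w^n / (-12)^(n+1).
So c_n = 1/(-12)^(n+1):
  c_0 = 1/(-12)^1 = -1/12.
  c_1 = 1/(-12)^2 = 1/144.
  c_2 = 1/(-12)^3 = -1/1728.
  c_3 = 1/(-12)^4 = 1/20736.
The series is valid for |w/d| < 1, i.e. |z − z₀| < |d|.
Radius of convergence: R = |-3 − z₀| = |-12| = 12 (distance from z₀ to the singularity z = -3).

c_0 = -1/12, c_1 = 1/144, c_2 = -1/1728, c_3 = 1/20736; R = 12.


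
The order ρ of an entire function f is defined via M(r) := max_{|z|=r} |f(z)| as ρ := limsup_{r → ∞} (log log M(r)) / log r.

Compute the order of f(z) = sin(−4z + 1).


sin(w) is a linear combination of e^{iw} and e^{−iw} (or e^w, e^{−w} in the hyperbolic case), so |sin(w)| ≤ e^{|w|}. With w = −4z + 1, |w| ≤ 4|z| + 1 = 4r + 1 on |z| = r, giving M(r) ≤ e^{4r + 1}, so ρ ≤ 1. On a suitable ray (z = it for sin/cos; z = t for sinh/cosh, t real → ∞), |sin(−4z + 1)| grows like e^{4|t|}/2, so ρ ≥ 1. Hence ρ = 1.
Therefore ρ = 1.

Order ρ = 1.


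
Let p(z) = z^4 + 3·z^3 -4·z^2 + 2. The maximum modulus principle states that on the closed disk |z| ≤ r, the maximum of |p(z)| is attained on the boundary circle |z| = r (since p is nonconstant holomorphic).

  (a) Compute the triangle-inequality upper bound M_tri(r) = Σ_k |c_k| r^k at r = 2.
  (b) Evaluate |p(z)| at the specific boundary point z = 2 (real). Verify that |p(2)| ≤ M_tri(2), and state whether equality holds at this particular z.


Coefficients: c_0 = 2, c_1 = 0, c_2 = -4, c_3 = 3, c_4 = 1. Radius r = 2.
Part (a). Triangle bound: M_tri(r) = Σ_k |c_k| r^k
  = |2|·2^0 + |0|·2^1 + |-4|·2^2 + |3|·2^3 + |1|·2^4
  = 2 + 0 + 16 + 24 + 16 = 58.
This bounds M(r) := max_{|z|=r} |p(z)| from above; equality holds iff all terms c_k z^k can be made to align in phase at a single z on |z|=r.
Part (b). At z = 2 (real, on the circle |z| = r):
  p(2) = (2)·2^0 + (0)·2^1 + (-4)·2^2 + (3)·2^3 + (1)·2^4 = 26.
  |p(2)| = 26.
Check: |p(2)| = 26 ≤ 58 = M_tri(2). ✓ Equality does not hold at z = 2 (the coefficients have mixed signs, so the terms do not all align in phase there).

M_tri(2) = 58; |p(2)| = 26; equality at z=2: no.


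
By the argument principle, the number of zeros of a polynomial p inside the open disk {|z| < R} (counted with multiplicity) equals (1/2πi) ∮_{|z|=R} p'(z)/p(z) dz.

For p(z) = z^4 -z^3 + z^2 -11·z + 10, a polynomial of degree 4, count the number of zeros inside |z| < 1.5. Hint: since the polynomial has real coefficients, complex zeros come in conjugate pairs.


The zeros of p are: 1, 2, (-1 + 2i), (-1 - 2i).
Their magnitudes are: 1, 2, 2.236, 2.236.
Zeros with |z| < R = 1.5: 1.
Count = 1.
By the argument principle, (1/2πi) ∮_{|z|=R} p'(z)/p(z) dz equals exactly this count.

Number of zeros inside |z| < 1.5: 1.


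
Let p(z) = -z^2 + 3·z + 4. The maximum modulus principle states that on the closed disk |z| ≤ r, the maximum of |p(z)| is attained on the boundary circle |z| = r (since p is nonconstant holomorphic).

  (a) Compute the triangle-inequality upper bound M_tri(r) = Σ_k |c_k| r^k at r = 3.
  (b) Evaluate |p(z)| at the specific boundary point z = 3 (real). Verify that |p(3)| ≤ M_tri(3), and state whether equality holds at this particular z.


Coefficients: c_0 = 4, c_1 = 3, c_2 = -1. Radius r = 3.
Part (a). Triangle bound: M_tri(r) = Σ_k |c_k| r^k
  = |4|·3^0 + |3|·3^1 + |-1|·3^2
  = 4 + 9 + 9 = 22.
This bounds M(r) := max_{|z|=r} |p(z)| from above; equality holds iff all terms c_k z^k can be made to align in phase at a single z on |z|=r.
Part (b). At z = 3 (real, on the circle |z| = r):
  p(3) = (4)·3^0 + (3)·3^1 + (-1)·3^2 = 4.
  |p(3)| = 4.
Check: |p(3)| = 4 ≤ 22 = M_tri(3). ✓ Equality does not hold at z = 3 (the coefficients have mixed signs, so the terms do not all align in phase there).

M_tri(3) = 22; |p(3)| = 4; equality at z=3: no.


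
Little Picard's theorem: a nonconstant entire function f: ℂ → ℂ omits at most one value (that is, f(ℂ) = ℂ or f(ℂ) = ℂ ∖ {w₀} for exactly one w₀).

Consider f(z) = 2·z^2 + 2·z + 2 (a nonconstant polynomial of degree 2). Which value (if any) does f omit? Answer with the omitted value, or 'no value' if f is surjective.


Little Picard bounds the complement of f(ℂ) to at most one point.
For every w ∈ ℂ, the equation p(z) − w = 0 is a nonconstant polynomial in z and hence has at least one root by the fundamental theorem of algebra. So p is surjective onto ℂ, omitting no value.

Omitted value: no value.


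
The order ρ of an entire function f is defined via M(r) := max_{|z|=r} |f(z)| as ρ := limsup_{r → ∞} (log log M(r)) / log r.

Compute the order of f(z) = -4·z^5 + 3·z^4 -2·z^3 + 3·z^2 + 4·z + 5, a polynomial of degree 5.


|f(z)| ≤ Σ|c_k|·r^k = O(r^5) as r → ∞. Polynomial growth is O(e^{r^ε}) for every ε > 0 (since r^5/e^{r^ε} → 0), so ρ ≤ ε for all ε > 0, i.e. ρ = 0. Every nonconstant polynomial has order 0.
Therefore ρ = 0.

Order ρ = 0.


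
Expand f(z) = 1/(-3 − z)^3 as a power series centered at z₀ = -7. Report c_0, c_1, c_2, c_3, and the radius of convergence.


Let w = z − z₀, so z = z₀ + w.
Then -3 − z = -3 − (z₀ + w) = (-3 − z₀) − w = 4 − w.
f(z) = 1/(4 − w)^3 = (1/(4)^3) · (1 − w/(4))^{−3}.
By the binomial series (1−u)^{−3} = Σ_{n≥0} C(n+2, 2) u^n for |u|<1, with u = w/(4):
  c_n = C(n+2, 2) / (4)^(n+3).
  c_0 = 1/(4)^3 = 1/64.
  c_1 = 3/(4)^4 = 3/256.
  c_2 = 6/(4)^5 = 3/512.
  c_3 = 10/(4)^6 = 5/2048.
The series is valid for |w/d| < 1, i.e. |z − z₀| < |d|.
Radius of convergence: R = |-3 − z₀| = |4| = 4 (distance from z₀ to the singularity z = -3).

c_0 = 1/64, c_1 = 3/256, c_2 = 3/512, c_3 = 5/2048; R = 4.


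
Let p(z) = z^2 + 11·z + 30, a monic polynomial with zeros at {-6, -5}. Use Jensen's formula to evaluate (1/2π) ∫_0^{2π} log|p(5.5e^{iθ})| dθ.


Zeros: -6, -5; r = 5.5.
Inside |z| < r: -5. Outside (|z| ≥ r): -6.
p(0) = 30, so log|p(0)| = log(30) = 3.4012.
Apply Jensen: I(r) = log|p(0)| + Σ_k log(r/|z_k|), summed over zeros inside |z| < r.
  log(r/|z_k|) for z_k = -5: log(5.5/5) = 0.0953
  Outside zeros (-6) contribute nothing to the Jensen sum.
Sum over inside zeros: 0.0953.
I(r) = log|p(0)| + (inside sum) = 3.4012 + 0.0953 = 3.4965.
Note: since some zeros are outside |z| ≤ r, the simplified n·log(r) form does NOT apply — only the inside zeros contribute.

I(r) ≈ 3.4965.


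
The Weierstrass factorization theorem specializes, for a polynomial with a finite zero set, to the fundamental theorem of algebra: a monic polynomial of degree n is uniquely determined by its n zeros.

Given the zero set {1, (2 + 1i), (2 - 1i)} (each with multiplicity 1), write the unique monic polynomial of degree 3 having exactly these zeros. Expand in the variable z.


The polynomial is p(z) = ∏_{α ∈ S} (z − α), where S = {1, (2 + 1i), (2 - 1i)}.
Expanding the product yields: p(z) = z^3 -5·z^2 + 9·z -5.
Note conjugate pairs combine to real quadratics: (z − (2+1i))(z − (2−1i)) = z² − 4z + 5.
The resulting polynomial has degree 3 and real coefficients as required.

p(z) = z^3 -5·z^2 + 9·z -5.


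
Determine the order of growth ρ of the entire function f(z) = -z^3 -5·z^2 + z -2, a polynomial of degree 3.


|f(z)| ≤ Σ|c_k|·r^k = O(r^3) as r → ∞. Polynomial growth is O(e^{r^ε}) for every ε > 0 (since r^3/e^{r^ε} → 0), so ρ ≤ ε for all ε > 0, i.e. ρ = 0. Every nonconstant polynomial has order 0.
Therefore ρ = 0.

Order ρ = 0.


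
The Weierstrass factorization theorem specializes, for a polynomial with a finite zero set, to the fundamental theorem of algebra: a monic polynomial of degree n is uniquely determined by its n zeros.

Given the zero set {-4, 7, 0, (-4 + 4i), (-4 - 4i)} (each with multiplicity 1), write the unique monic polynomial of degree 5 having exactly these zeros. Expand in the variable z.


The polynomial is p(z) = ∏_{α ∈ S} (z − α), where S = {-4, 7, 0, (-4 + 4i), (-4 - 4i)}.
Expanding the product yields: p(z) = z^5 + 5·z^4 -20·z^3 -320·z^2 -896·z.
Note conjugate pairs combine to real quadratics: (z − (-4+4i))(z − (-4−4i)) = z² + 8z + 32.
The resulting polynomial has degree 5 and real coefficients as required.

p(z) = z^5 + 5·z^4 -20·z^3 -320·z^2 -896·z.


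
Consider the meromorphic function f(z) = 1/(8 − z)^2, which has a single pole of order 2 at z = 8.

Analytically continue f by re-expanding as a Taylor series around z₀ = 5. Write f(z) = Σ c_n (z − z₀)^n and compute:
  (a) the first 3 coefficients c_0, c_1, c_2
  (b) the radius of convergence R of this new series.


Let w = z − z₀, so z = z₀ + w.
Then 8 − z = 8 − (z₀ + w) = (8 − z₀) − w = 3 − w.
f(z) = 1/(3 − w)^2 = (1/(3)^2) · (1 − w/(3))^{−2}.
By the binomial series (1−u)^{−2} = Σ_{n≥0} C(n+1, 1) u^n for |u|<1, with u = w/(3):
  c_n = C(n+1, 1) / (3)^(n+2).
  c_0 = 1/(3)^2 = 1/9.
  c_1 = 2/(3)^3 = 2/27.
  c_2 = 3/(3)^4 = 1/27.
The series is valid for |w/d| < 1, i.e. |z − z₀| < |d|.
Radius of convergence: R = |8 − z₀| = |3| = 3 (distance from z₀ to the singularity z = 8).

c_0 = 1/9, c_1 = 2/27, c_2 = 1/27; R = 3.


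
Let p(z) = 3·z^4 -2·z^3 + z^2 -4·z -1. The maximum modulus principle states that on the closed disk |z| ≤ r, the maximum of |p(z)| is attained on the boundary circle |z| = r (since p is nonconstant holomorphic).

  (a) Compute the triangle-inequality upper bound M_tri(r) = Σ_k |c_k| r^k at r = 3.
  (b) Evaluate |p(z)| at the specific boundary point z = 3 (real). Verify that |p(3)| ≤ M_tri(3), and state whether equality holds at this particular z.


Coefficients: c_0 = -1, c_1 = -4, c_2 = 1, c_3 = -2, c_4 = 3. Radius r = 3.
Part (a). Triangle bound: M_tri(r) = Σ_k |c_k| r^k
  = |-1|·3^0 + |-4|·3^1 + |1|·3^2 + |-2|·3^3 + |3|·3^4
  = 1 + 12 + 9 + 54 + 243 = 319.
This bounds M(r) := max_{|z|=r} |p(z)| from above; equality holds iff all terms c_k z^k can be made to align in phase at a single z on |z|=r.
Part (b). At z = 3 (real, on the circle |z| = r):
  p(3) = (-1)·3^0 + (-4)·3^1 + (1)·3^2 + (-2)·3^3 + (3)·3^4 = 185.
  |p(3)| = 185.
Check: |p(3)| = 185 ≤ 319 = M_tri(3). ✓ Equality does not hold at z = 3 (the coefficients have mixed signs, so the terms do not all align in phase there).

M_tri(3) = 319; |p(3)| = 185; equality at z=3: no.


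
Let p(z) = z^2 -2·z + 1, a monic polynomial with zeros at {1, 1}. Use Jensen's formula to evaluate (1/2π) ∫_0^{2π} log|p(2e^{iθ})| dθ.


Zeros: 1, 1; r = 2.
Inside |z| < r: 1, 1. Outside (|z| ≥ r): ∅.
p(0) = 1, so log|p(0)| = log(1) = 0.0000.
Apply Jensen: I(r) = log|p(0)| + Σ_k log(r/|z_k|), summed over zeros inside |z| < r.
  log(r/|z_k|) for z_k = 1: log(2/1) = 0.6931
  log(r/|z_k|) for z_k = 1: log(2/1) = 0.6931
Sum over inside zeros: 1.3863.
I(r) = log|p(0)| + (inside sum) = 0.0000 + 1.3863 = 1.3863.
Closed form (all zeros inside, monic): I(r) = n·log(r) = 2·log(2) = 1.3863. ✓

I(r) ≈ 1.3863.
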